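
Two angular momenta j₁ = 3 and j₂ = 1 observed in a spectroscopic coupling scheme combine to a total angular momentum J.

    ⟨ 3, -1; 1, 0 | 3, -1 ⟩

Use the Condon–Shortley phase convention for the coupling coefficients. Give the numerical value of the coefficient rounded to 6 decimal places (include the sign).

triangle: 1!*5!*1!/8! = 120/40320
(j±m)!: 2!*4!*1!*1!*2!*4! = 2304
prefactor² = (2J+1)*Δ*N² = 48
  k=0: +1/(0!*1!*4!*1!*1!*0!) = 1/24
  k=1: −1/(1!*0!*3!*0!*2!*1!) = -1/12
Σ = -1/24  ⇒  CG² = 48*(-1/24)² = 1/12
CG = −√(1/12) = -0.288675

−√(1/12) = -0.288675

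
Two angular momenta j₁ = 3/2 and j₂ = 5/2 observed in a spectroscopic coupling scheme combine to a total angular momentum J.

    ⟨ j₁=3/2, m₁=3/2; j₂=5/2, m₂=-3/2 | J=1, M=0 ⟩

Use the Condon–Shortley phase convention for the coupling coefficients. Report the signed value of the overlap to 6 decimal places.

j₁+j₂−J=3  J+j₁−j₂=0  J−j₁+j₂=2  j₁+j₂+J+1=6
(j₁±m₁, j₂±m₂, J±M) = (3,0,1,4,1,1)
P² = 36/5
sum k=0..0:
  [0] +1/6 = 1/6
S = 1/6
C² = P²·S² = 1/5 ; C = +0.447214

+√(1/5) ≈ +0.447214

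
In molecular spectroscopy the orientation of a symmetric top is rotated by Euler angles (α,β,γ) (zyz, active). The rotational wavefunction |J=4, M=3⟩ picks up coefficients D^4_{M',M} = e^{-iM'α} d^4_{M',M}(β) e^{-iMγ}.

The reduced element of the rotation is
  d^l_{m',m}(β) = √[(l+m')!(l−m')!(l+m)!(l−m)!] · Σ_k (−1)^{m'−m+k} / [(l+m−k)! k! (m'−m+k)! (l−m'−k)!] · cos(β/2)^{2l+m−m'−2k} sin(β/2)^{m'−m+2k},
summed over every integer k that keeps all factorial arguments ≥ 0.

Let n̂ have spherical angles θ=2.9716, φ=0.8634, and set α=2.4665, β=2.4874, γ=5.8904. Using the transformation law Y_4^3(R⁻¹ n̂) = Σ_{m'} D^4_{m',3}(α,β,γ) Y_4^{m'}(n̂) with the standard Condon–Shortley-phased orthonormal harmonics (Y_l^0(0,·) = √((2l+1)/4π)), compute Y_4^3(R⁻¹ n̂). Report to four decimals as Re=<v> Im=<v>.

Re=-0.2252 Im=-0.0847

Need the full column D^4_{m',3} for m'=−4..4 at α=2.4665, β=2.4874, γ=5.8904.
cos(β/2)=0.321295, sin(β/2)=0.946979
d^4_{-4,3}: single k=7 term ⇒ +0.620629;  D = +0.030263-0.619890i
d^4_{-3,3}: k∈[6..7] ⇒ +0.521132 -0.646731 = -0.125599;  D = +0.083183-0.094104i
d^4_{-2,3}: k∈[5..6] ⇒ +0.283529 -0.821015 = -0.537485;  D = -0.529570+0.091902i
d^4_{-1,3}: k∈[4..5] ⇒ +0.113369 -0.590908 = -0.477539;  D = +0.418331+0.230311i
d^4_{0,3}: k∈[3..4] ⇒ +0.034404 -0.298866 = -0.264463;  D = -0.101142-0.244358i
d^4_{1,3}: k∈[2..3] ⇒ +0.007830 -0.113369 = -0.105539;  D = -0.029435+0.101351i
d^4_{2,3}: k∈[1..2] ⇒ +0.001252 -0.032638 = -0.031386;  D = +0.025670-0.018058i
d^4_{3,3}: k∈[0..1] ⇒ +0.000114 -0.006906 = -0.006792;  D = -0.006779-0.000421i
d^4_{4,3}: single k=0 term ⇒ -0.000947;  D = +0.000701+0.000636i
Y_4^{m'}(θ=2.9716,φ=0.8634) and Σ D·Y over m':
  (+0.0303-0.6199i)·(-0.0003+0.0001i)  (+0.0832-0.0941i)·(+0.0051+0.0031i)  (-0.5296+0.0919i)·(-0.0086-0.0549i)  (+0.4183+0.2303i)·(-0.1948+0.2278i)  (-0.1011-0.2444i)·(+0.7282+0.0000i)  (-0.0294+0.1014i)·(+0.1948+0.2278i)  (+0.0257-0.0181i)·(-0.0086+0.0549i)  (-0.0068-0.0004i)·(-0.0051+0.0031i)  (+0.0007+0.0006i)·(-0.0003-0.0001i)
Y_4^3(R⁻¹ n̂) = -0.225231-0.084672i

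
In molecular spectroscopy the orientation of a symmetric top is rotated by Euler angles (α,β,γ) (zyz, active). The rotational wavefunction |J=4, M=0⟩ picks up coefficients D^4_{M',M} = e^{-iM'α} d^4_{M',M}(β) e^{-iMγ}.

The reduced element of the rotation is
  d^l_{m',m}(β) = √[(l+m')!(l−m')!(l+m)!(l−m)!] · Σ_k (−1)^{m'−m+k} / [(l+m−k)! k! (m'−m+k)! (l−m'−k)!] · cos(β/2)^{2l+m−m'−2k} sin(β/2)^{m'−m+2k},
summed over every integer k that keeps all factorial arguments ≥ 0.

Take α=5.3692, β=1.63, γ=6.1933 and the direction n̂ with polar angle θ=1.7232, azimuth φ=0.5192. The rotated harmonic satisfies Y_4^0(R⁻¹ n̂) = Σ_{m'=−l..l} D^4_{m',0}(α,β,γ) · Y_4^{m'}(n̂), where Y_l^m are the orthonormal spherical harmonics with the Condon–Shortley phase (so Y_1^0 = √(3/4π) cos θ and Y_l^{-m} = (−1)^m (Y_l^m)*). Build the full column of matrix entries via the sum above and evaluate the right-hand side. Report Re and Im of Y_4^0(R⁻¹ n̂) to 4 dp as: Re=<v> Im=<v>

Re=0.2529 Im=0.0000

Need the full column D^4_{m',0} for m'=−4..4 at α=5.3692, β=1.6300, γ=6.1933.
cos(β/2)=0.685868, sin(β/2)=0.727726
d^4_{-4,0}: single k=4 term ⇒ +0.519258;  D = -0.452073+0.255458i
d^4_{-3,0}: k∈[3..4] ⇒ +0.692103 -0.779156 = -0.087053;  D = +0.080194+0.033871i
d^4_{-2,0}: k∈[2..4] ⇒ +0.523000 -1.570087 +0.662840 = -0.384248;  D = +0.097733+0.371611i
d^4_{-1,0}: k∈[1..4] ⇒ +0.232364 -1.569543 +1.766961 -0.331535 = +0.098247;  D = +0.059989-0.077806i
d^4_{0,0}: k∈[0..4] ⇒ +0.048970 -0.882064 +2.234273 -1.117912 +0.078658 = +0.361925;  D = +0.361925+0.000000i
d^4_{1,0}: k∈[0..3] ⇒ -0.232364 +1.569543 -1.766961 +0.331535 = -0.098247;  D = -0.059989-0.077806i
d^4_{2,0}: k∈[0..2] ⇒ +0.523000 -1.570087 +0.662840 = -0.384248;  D = +0.097733-0.371611i
d^4_{3,0}: k∈[0..1] ⇒ -0.692103 +0.779156 = +0.087053;  D = -0.080194+0.033871i
d^4_{4,0}: single k=0 term ⇒ +0.519258;  D = -0.452073-0.255458i
Y_4^{m'}(θ=1.7232,φ=0.5192) and Σ D·Y over m':
  (-0.4521+0.2555i)·(-0.2047-0.3694i)  (+0.0802+0.0339i)·(-0.0024+0.1835i)  (+0.0977+0.3716i)·(-0.1391+0.2362i)  (+0.0600-0.0778i)·(+0.1750-0.1000i)  (+0.3619+0.0000i)·(+0.2462+0.0000i)  (-0.0600-0.0778i)·(-0.1750-0.1000i)  (+0.0977-0.3716i)·(-0.1391-0.2362i)  (-0.0802+0.0339i)·(+0.0024+0.1835i)  (-0.4521-0.2555i)·(-0.2047+0.3694i)
Y_4^0(R⁻¹ n̂) = +0.252852-0.000000i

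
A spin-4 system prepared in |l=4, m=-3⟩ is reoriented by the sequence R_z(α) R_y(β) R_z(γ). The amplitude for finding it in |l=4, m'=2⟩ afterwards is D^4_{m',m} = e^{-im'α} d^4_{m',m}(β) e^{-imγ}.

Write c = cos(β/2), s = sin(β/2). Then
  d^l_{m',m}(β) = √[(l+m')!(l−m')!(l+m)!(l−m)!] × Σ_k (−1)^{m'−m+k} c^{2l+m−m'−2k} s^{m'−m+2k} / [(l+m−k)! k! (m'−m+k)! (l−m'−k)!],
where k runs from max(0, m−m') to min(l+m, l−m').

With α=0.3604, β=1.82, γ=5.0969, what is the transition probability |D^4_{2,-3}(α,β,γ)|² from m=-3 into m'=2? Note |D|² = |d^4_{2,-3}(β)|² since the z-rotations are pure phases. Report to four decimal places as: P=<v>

P=0.1274

D^4_{2,-3}(0.3604,1.8200,5.0969) = e^{-i·2·0.3604}·d^4_{2,-3}(1.8200)·e^{-i·-3·5.0969}. Compute d first:
With c≡cos(β/2)=0.613746 and s≡sin(β/2)=0.789504, N=[720·2·1·5040]^{1/2}=2693.993318
k: max(0,(-3)−(2))=0 … min(4+(-3),4−(2))=1
  k=0: (−1)^5·2693.9933/(240)·0.6137^3·0.7895^5 = -0.796016
  k=1: (−1)^6·2693.9933/(720)·0.6137^1·0.7895^7 = +0.439068
d^4_{2,-3}(1.8200) = -0.796016 +0.439068 = -0.356948
|D^4_{2,-3}|² = |d^4_{2,-3}(β)|² = (-0.356948)² = 0.127412 (the z-rotation phases have unit modulus)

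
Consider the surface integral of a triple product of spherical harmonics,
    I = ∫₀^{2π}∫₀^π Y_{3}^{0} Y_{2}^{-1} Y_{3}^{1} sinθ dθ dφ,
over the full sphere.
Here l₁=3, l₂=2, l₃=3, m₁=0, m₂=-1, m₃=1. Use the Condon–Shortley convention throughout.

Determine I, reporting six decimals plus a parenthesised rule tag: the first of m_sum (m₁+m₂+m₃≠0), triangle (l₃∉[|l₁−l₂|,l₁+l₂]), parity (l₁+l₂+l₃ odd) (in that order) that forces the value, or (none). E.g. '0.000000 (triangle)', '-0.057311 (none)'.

-0.059471 (none)

m-sum 0 ✓  L=8 even ✓  1≤3≤5 ✓
Π(2lᵢ+1) = 7×5×7 = 245
triangle coeff Δ(3,2,3) = 1/3780
Σ_t [0,2]: t=0:+1/24 t=1:−1/4 t=2:+1/24 = -1/6
(3j)²=4/105 [(3 2 3; 0 0 0)], sign=+1
Σ_t [0,1]: t=0:+1/12 t=1:−1/8 = -1/24
(3j)²=1/210 [(3 2 3; 0 -1 1)], sign=-1
⇒ 4πI² = 2/45
I = (-1)√(2/45/(4π)) = -0.05947080
No selection rule forces the value: the integral is nonzero (none).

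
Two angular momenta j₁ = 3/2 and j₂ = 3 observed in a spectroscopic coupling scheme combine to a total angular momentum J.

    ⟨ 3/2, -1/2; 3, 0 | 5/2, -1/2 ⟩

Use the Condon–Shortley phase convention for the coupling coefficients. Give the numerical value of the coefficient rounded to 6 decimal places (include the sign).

j₁+j₂−J=2  J+j₁−j₂=1  J−j₁+j₂=4  j₁+j₂+J+1=8
(j₁±m₁, j₂±m₂, J±M) = (1,2,3,3,2,3)
P² = 216/35
sum k=1..2:
  [1] −1/4 = -1/4
  [2] +1/12 = 1/12
S = -1/6
C² = P²·S² = 6/35 ; C = -0.414039

−√(6/35) = -0.414039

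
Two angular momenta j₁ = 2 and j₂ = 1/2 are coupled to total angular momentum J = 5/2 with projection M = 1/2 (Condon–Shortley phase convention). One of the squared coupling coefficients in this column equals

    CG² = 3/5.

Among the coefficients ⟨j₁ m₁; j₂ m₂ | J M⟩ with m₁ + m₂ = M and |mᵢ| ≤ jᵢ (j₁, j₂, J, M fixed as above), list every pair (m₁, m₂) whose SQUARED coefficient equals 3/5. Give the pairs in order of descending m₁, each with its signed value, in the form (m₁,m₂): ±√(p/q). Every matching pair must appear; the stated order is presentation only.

(0,1/2): +√(3/5)

Admissible pairs with m₁+m₂ = M = 1/2: (0,1/2), (1,-1/2)
  (m₁,m₂)=(1,-1/2): CG² = 2/5, CG = +√(2/5)
  (m₁,m₂)=(0,1/2): CG² = 3/5, CG = +√(3/5)   ← matches the target
Pairs with CG² = 3/5: (0,1/2): +√(3/5)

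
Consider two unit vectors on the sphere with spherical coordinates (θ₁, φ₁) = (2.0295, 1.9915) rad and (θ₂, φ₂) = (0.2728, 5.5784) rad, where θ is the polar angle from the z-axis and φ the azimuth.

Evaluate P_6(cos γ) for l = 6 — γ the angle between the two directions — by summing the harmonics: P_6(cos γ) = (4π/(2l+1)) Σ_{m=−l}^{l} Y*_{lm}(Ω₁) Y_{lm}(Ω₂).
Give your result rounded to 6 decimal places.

0.051481

Addition theorem: P_6(cos γ) = (4π/13) Σ_m Y*_{lm}(Ω₁) Y_{lm}(Ω₂), m = −6…6:
  m=-6: (0.204676, -0.145309) × (-0.000086, -0.000164) = (-0.000041, -0.000021)  (running Σ = (-0.000041, -0.000021))
  m=-5: (0.369901, 0.218086) × (-0.002123, -0.000854) = (-0.000599, -0.000779)  (running Σ = (-0.000640, -0.000800))
  m=-4: (-0.029815, 0.265047) × (-0.016408, 0.005482) = (-0.000964, -0.004512)  (running Σ = (-0.001604, -0.005312))
  m=-3: (0.167051, -0.053269) × (-0.045696, 0.075621) = (-0.003605, 0.015067)  (running Σ = (-0.005210, 0.009755))
  m=-2: (0.219962, 0.246093) × (0.048161, 0.296125) = (-0.062281, 0.076988)  (running Σ = (-0.067490, 0.086743))
  m=-1: (0.025832, -0.057735) × (0.452777, 0.385088) = (0.033929, -0.016194)  (running Σ = (-0.033561, 0.070549))
  m=0: (0.331753, -0.000000) × (0.362859, 0.000000) = (0.120379, 0.000000)  (running Σ = (0.086818, 0.070549))
  m=1: (-0.025832, -0.057735) × (-0.452777, 0.385088) = (0.033929, 0.016194)  (running Σ = (0.120748, 0.086743))
  m=2: (0.219962, -0.246093) × (0.048161, -0.296125) = (-0.062281, -0.076988)  (running Σ = (0.058467, 0.009755))
  m=3: (-0.167051, -0.053269) × (0.045696, 0.075621) = (-0.003605, -0.015067)  (running Σ = (0.054862, -0.005312))
  m=4: (-0.029815, -0.265047) × (-0.016408, -0.005482) = (-0.000964, 0.004512)  (running Σ = (0.053898, -0.000800))
  m=5: (-0.369901, 0.218086) × (0.002123, -0.000854) = (-0.000599, 0.000779)  (running Σ = (0.053299, -0.000021))
  m=6: (0.204676, 0.145309) × (-0.000086, 0.000164) = (-0.000041, 0.000021)  (running Σ = (0.053257, 0.000000))
Σ over m = (0.053257, 0.000000); ×(4π/13) → (0.051481, 0.000000). Real part: 0.051481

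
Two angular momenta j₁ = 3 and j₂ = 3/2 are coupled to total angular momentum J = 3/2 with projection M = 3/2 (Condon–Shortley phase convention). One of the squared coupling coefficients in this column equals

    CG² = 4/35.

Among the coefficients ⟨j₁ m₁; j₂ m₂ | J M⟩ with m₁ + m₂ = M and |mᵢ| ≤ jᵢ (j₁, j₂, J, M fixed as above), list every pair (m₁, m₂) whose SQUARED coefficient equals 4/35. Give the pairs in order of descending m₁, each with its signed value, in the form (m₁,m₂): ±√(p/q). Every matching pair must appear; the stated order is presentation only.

Admissible pairs with m₁+m₂ = M = 3/2: (0,3/2), (1,1/2), (2,-1/2), (3,-3/2)
  (m₁,m₂)=(3,-3/2): CG² = 4/7, CG = +√(4/7)
  (m₁,m₂)=(2,-1/2): CG² = 2/7, CG = −√(2/7)
  (m₁,m₂)=(1,1/2): CG² = 4/35, CG = +√(4/35)   ← matches the target
  (m₁,m₂)=(0,3/2): CG² = 1/35, CG = −√(1/35)
Pairs with CG² = 4/35: (1,1/2): +√(4/35)

(1,1/2): +√(4/35)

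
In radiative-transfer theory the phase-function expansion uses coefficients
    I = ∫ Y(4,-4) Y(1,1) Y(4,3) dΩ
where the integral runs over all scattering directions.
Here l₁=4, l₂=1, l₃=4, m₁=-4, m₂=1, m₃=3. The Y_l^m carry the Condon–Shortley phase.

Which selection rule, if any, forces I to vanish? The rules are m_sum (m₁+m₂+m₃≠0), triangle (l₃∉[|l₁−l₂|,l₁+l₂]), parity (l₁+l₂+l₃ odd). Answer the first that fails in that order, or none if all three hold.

parity

m₁+m₂+m₃ = -4 + 1 + 3 = 0  ✓
triangle: |4−1|=3 ≤ l₃=4 ≤ 4+1=5  ✓
parity: l₁+l₂+l₃ = 9 is odd  ✗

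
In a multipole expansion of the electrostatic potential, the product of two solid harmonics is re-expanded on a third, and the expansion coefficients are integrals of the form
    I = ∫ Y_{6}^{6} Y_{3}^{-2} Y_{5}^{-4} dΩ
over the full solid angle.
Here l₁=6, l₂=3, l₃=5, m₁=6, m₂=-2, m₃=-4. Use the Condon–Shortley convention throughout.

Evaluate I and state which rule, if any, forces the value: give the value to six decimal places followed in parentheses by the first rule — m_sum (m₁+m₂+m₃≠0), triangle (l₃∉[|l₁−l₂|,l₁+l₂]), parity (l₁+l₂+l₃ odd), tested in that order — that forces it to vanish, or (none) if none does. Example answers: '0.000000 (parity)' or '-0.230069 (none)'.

Checks pass: Σm=0; 14 even; l₃=5∈[3,9].
(2·6+1)(2·3+1)(2·5+1) = 1001
Δ: 4! 8! 2! / 15! → 1/675675
sum: t=1:−1/8640 t=2:+1/2304 t=3:−1/8640 = 7/34560
3j²(6 3 5; 0 0 0) = Δ·Π!·Σ² = 7/429  (sign -1)
sum: t=0:+1/967680 = 1/967680
3j²(6 3 5; 6 -2 -4) = Δ·Π!·Σ² = 3/91  (sign -1)
combine: 4πI² = 1001·7/429·3/91 = 7/13
take √, sign +1: I = 0.20700098
No selection rule forces the value: the integral is nonzero (none).

0.207001 (none)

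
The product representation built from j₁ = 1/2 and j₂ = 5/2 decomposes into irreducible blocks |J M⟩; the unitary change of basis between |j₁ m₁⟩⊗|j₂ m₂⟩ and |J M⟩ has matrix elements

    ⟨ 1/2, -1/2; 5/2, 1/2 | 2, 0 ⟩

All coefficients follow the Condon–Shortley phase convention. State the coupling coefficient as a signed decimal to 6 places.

√[5·1!0!4!/6! · 0!1!3!2!2!2!] = √(8)
  +(−1)^1/∏(1,0,0,2,0,2)! = -1/4  (running -1/4)
⟨..|..⟩ = √(8)·(-1/4) = -0.707107

−√(1/2) = -0.707107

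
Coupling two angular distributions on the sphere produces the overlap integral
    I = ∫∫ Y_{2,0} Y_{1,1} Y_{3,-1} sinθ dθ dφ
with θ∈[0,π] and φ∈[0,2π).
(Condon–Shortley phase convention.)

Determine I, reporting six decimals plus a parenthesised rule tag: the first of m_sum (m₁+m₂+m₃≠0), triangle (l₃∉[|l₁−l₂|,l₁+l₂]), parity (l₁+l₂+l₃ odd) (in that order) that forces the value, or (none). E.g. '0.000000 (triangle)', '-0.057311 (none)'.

Rules hold: Σm=0, L=6 even, 1≤3≤3.
N = 5·3·7 = 105
Δ = 0!·4!·2!/7! = 1/105
Racah Σ t=0..0: t=0:+1/4 = 1/4
⇒ 3j(2 1 3; 0 0 0)² = 3/35, sgn -1
Racah Σ t=0..0: t=0:+1/8 = 1/8
⇒ 3j(2 1 3; 0 1 -1)² = 2/35, sgn +1
4πI² = N·(3j₀)²·(3jₘ)² = 18/35
I = -1·√(0.514286/4π) = -0.20230066
No selection rule forces the value: the integral is nonzero (none).

-0.202301 (none)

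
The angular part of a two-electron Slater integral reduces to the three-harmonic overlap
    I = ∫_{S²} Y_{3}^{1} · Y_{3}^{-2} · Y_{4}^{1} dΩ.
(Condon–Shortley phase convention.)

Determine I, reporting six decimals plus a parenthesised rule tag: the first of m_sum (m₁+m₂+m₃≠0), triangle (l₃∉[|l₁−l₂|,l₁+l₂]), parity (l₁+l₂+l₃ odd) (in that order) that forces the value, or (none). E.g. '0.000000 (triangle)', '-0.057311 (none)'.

0.145070 (none)

Checks pass: Σm=0; 10 even; l₃=4∈[0,6].
(2·3+1)(2·3+1)(2·4+1) = 441
Δ: 2! 4! 4! / 11! → 1/34650
sum: t=0:+1/72 t=1:−1/16 t=2:+1/72 = -5/144
3j²(3 3 4; 0 0 0) = Δ·Π!·Σ² = 2/77  (sign -1)
sum: t=0:+1/48 t=1:−1/144 = 1/72
3j²(3 3 4; 1 -2 1) = Δ·Π!·Σ² = 16/693  (sign -1)
combine: 4πI² = 441·2/77·16/693 = 32/121
take √, sign +1: I = 0.14506992
No selection rule forces the value: the integral is nonzero (none).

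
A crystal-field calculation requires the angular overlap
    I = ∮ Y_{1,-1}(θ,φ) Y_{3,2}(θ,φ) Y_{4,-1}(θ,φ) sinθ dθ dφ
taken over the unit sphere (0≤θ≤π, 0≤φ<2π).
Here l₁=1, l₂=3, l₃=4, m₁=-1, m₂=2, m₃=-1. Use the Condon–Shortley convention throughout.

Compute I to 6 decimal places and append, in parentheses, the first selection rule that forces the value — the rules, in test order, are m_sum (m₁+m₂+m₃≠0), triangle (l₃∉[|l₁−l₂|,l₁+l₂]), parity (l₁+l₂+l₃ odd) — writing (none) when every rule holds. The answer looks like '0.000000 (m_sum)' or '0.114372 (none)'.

m-sum 0 ✓  L=8 even ✓  2≤4≤4 ✓
Π(2lᵢ+1) = 3×7×9 = 189
triangle coeff Δ(1,3,4) = 1/252
Σ_t [0,0]: t=0:+1/36 = 1/36
(3j)²=4/63 [(1 3 4; 0 0 0)], sign=+1
Σ_t [0,0]: t=0:+1/240 = 1/240
(3j)²=1/84 [(1 3 4; -1 2 -1)], sign=-1
⇒ 4πI² = 1/7
I = (-1)√(1/7/(4π)) = -0.10662181
No selection rule forces the value: the integral is nonzero (none).

-0.106622 (none)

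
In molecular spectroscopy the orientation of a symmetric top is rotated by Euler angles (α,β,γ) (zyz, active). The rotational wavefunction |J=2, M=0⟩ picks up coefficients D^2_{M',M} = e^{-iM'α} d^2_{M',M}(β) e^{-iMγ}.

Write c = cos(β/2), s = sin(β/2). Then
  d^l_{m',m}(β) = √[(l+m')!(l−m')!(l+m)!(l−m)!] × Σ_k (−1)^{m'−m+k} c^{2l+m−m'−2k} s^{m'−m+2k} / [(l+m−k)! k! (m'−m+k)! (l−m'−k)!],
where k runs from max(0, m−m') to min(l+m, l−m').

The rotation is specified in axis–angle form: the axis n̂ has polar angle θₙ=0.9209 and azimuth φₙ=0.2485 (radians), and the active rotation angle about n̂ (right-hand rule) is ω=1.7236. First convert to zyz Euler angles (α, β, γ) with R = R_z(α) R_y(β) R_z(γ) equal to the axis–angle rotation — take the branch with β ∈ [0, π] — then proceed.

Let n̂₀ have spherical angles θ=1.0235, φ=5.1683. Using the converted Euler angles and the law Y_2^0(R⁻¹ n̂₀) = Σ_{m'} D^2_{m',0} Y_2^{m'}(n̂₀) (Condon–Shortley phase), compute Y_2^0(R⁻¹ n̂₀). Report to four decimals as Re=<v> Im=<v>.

Re=0.4433 Im=0.0000

Axis–angle → zyz. n̂ = (sinθₙcosφₙ, sinθₙsinφₙ, cosθₙ) = (+0.771691, +0.195812, +0.605104), ω = 1.7236.
R = I cosω + sinω [n̂]ₓ + (1−cosω) n̂n̂ᵀ gives
  R = [+0.533939, -0.423947, +0.731559; +0.772160, -0.108031, -0.626178; +0.344497, +0.899221, +0.269673]
β = atan2(√(R₁₃²+R₂₃²), R₃₃) = 1.297743; α = atan2(R₂₃, R₁₃) mod 2π = 5.575247; γ = atan2(R₃₂, −R₃₁) mod 2π = 1.936655
Need the full column D^2_{m',0} for m'=−2..2 at α=5.5752, β=1.2977, γ=1.9367.
cos(β/2)=0.796766, sin(β/2)=0.604288
d^2_{-2,0}: single k=2 term ⇒ +0.567839;  D = +0.087618-0.561038i
d^2_{-1,0}: k∈[1..2] ⇒ +0.748707 -0.430663 = +0.318044;  D = +0.241619-0.206814i
d^2_{0,0}: k∈[0..2] ⇒ +0.403017 -0.927277 +0.133345 = -0.390915;  D = -0.390915+0.000000i
d^2_{1,0}: k∈[0..1] ⇒ -0.748707 +0.430663 = -0.318044;  D = -0.241619-0.206814i
d^2_{2,0}: single k=0 term ⇒ +0.567839;  D = +0.087618+0.561038i
Y_2^{m'}(θ=1.0235,φ=5.1683) and Σ D·Y over m':
  (+0.0876-0.5610i)·(-0.1725+0.2227i)  (+0.2416-0.2068i)·(+0.1511+0.3082i)  (-0.3909+0.0000i)·(-0.0592+0.0000i)  (-0.2416-0.2068i)·(-0.1511+0.3082i)  (+0.0876+0.5610i)·(-0.1725-0.2227i)
Y_2^0(R⁻¹ n̂) = +0.443325+0.000000i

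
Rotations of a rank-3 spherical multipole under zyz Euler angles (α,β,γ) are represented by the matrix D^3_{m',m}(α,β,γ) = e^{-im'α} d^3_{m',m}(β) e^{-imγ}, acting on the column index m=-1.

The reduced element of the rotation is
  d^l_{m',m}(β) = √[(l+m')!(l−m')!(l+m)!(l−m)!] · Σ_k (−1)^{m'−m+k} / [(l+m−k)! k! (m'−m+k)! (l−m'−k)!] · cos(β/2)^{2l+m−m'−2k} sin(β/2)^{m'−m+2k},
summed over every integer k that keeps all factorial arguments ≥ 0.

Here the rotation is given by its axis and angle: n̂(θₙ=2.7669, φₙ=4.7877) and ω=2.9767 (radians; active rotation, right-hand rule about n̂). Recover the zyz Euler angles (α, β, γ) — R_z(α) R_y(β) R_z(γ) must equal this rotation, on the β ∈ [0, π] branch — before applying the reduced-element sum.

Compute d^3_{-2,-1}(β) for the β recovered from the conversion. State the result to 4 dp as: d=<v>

Axis–angle → zyz. n̂ = (sinθₙcosφₙ, sinθₙsinφₙ, cosθₙ) = (+0.027537, -0.364949, -0.930620), ω = 2.9767.
R = I cosω + sinω [n̂]ₓ + (1−cosω) n̂n̂ᵀ gives
  R = [-0.984930, +0.132795, -0.110810; -0.172721, -0.721867, +0.670131; +0.009000, +0.679171, +0.733925]
β = atan2(√(R₁₃²+R₂₃²), R₃₃) = 0.746714; α = atan2(R₂₃, R₁₃) mod 2π = 1.734669; γ = atan2(R₃₂, −R₃₁) mod 2π = 1.584047
d^3_{-2,-1}(β=0.7467) via the finite sum:
Half-angle: c=0.931108, s=0.364743. N=√(1·120·2·24)=75.894664
k: max(0,(-1)−(-2))=1 … min(3+(-1),3−(-2))=2
  k=1: (−1)^0·75.8947/(24)·0.9311^5·0.3647^1 = +0.807213
  k=2: (−1)^1·75.8947/(12)·0.9311^3·0.3647^3 = -0.247738
d^3_{-2,-1}(0.7467) = +0.807213 -0.247738 = +0.559475

d=0.5595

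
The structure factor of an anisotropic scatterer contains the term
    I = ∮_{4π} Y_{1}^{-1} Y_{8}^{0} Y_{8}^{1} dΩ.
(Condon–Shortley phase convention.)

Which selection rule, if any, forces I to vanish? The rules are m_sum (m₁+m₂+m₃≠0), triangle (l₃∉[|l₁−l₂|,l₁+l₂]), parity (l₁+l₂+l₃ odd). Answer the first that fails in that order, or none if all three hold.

m₁+m₂+m₃ = -1 + 0 + 1 = 0  ✓
triangle: |1−8|=7 ≤ l₃=8 ≤ 1+8=9  ✓
parity: l₁+l₂+l₃ = 17 is odd  ✗

parity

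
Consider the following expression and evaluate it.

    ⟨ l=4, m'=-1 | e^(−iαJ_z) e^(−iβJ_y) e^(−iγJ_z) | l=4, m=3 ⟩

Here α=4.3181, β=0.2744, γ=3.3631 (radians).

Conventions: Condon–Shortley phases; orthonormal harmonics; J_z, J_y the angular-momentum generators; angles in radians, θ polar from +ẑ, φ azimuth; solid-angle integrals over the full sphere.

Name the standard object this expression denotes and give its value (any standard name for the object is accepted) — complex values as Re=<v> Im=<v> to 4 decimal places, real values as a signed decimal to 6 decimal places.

Wigner D-matrix element, Re=0.0038 Im=0.0022

This is a Wigner D-matrix element — the rotation-matrix element ⟨l m'| R(α,β,γ) |l m⟩ in the angular-momentum basis.
First d^4_{-1,3}(β=0.2744), then the phase factors e^{-i(-1)α} and e^{-i(3)γ}:
c=cos(0.274400/2)=0.990603, s=sin(0.274400/2)=0.136770; N=√[6·120·5040·1]=1904.940944
The bounds max(0,m−m')=4 and min(l+m,l−m')=5 give 2 terms
  k=4: (−1)^0·1904.9409/(144)·0.9906^4·0.1368^4 = +0.004457
  k=5: (−1)^1·1904.9409/(240)·0.9906^2·0.1368^6 = -0.000051
d^4_{-1,3}(0.2744) = +0.004457 -0.000051 = +0.004406
Attach z-rotation phases: D = e^{-i(-1)(4.3181)}·(+0.004406)·e^{-i(3)(3.3631)} = +0.003841+0.002159i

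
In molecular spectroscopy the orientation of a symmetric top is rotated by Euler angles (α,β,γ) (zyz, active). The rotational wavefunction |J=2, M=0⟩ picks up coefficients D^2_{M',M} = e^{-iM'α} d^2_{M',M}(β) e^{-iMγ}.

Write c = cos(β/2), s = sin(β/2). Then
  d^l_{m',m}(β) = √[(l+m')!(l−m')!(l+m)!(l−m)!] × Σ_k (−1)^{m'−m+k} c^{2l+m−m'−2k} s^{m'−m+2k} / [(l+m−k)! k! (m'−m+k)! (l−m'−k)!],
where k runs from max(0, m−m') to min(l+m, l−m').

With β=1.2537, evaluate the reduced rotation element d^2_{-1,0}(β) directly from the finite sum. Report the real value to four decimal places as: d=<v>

d^2_{-1,0}(β=1.2537) via the finite sum:
Half-angle: c=0.809879, s=0.586597. N=√(1·6·2·2)=4.898979
k∈{1,2} keeps every argument non-negative
  k=1: (−1)^0·4.8990/(2)·0.8099^3·0.5866^1 = +0.763266
  k=2: (−1)^1·4.8990/(2)·0.8099^1·0.5866^3 = -0.400419
d^2_{-1,0}(1.2537) = +0.763266 -0.400419 = +0.362847

d=0.3628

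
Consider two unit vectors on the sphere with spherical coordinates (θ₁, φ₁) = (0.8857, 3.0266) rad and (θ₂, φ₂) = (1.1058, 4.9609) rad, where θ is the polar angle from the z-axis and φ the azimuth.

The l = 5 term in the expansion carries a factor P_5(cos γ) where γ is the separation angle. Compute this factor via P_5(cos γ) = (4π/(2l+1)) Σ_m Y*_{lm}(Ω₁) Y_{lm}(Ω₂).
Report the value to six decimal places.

0.070119

Addition theorem: P_5(cos γ) = (4π/11) Σ_m Y*_{lm}(Ω₁) Y_{lm}(Ω₂), m = −5…5:
  [-5]  conj(Y_{5,-5})(Ω₁) = -0.108448+0.070274i ; Y_{5,-5}(Ω₂) = +0.250652+0.085362i ; Δ = -0.033182+0.008357i
  [-4]  conj(Y_{5,-4})(Ω₁) = +0.299212-0.148233i ; Y_{5,-4}(Ω₂) = +0.229072-0.352128i ; Δ = +0.016344-0.139317i
  [-3]  conj(Y_{5,-3})(Ω₁) = -0.393539+0.141417i ; Y_{5,-3}(Ω₂) = -0.135693-0.146967i ; Δ = +0.074184+0.038648i
  [-2]  conj(Y_{5,-2})(Ω₁) = +0.125912-0.029480i ; Y_{5,-2}(Ω₂) = +0.211748-0.114861i ; Δ = +0.023276-0.020705i
  [-1]  conj(Y_{5,-1})(Ω₁) = +0.305249-0.035257i ; Y_{5,-1}(Ω₂) = -0.068020-0.268053i ; Δ = -0.030214-0.079425i
  [+0]  conj(Y_{5,0})(Ω₁) = -0.216615-0.000000i ; Y_{5,0}(Ω₂) = +0.182065+0.000000i ; Δ = -0.039438-0.000000i
  [+1]  conj(Y_{5,1})(Ω₁) = -0.305249-0.035257i ; Y_{5,1}(Ω₂) = +0.068020-0.268053i ; Δ = -0.030214+0.079425i
  [+2]  conj(Y_{5,2})(Ω₁) = +0.125912+0.029480i ; Y_{5,2}(Ω₂) = +0.211748+0.114861i ; Δ = +0.023276+0.020705i
  [+3]  conj(Y_{5,3})(Ω₁) = +0.393539+0.141417i ; Y_{5,3}(Ω₂) = +0.135693-0.146967i ; Δ = +0.074184-0.038648i
  [+4]  conj(Y_{5,4})(Ω₁) = +0.299212+0.148233i ; Y_{5,4}(Ω₂) = +0.229072+0.352128i ; Δ = +0.016344+0.139317i
  [+5]  conj(Y_{5,5})(Ω₁) = +0.108448+0.070274i ; Y_{5,5}(Ω₂) = -0.250652+0.085362i ; Δ = -0.033182-0.008357i
Total Σ_m = +0.061379+0.000000i. Multiply by 1.142397: +0.070119+0.000000i. P_5(cos γ) = 0.070119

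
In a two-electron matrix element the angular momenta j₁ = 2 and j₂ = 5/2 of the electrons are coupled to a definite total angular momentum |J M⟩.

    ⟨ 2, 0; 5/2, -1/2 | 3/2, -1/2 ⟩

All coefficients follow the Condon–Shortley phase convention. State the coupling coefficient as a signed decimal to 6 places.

-0.239046  (= −√(2/35))

triangle: 3!*1!*2!/7! = 12/5040
(j±m)!: 2!*2!*2!*3!*1!*2! = 96
prefactor² = (2J+1)*Δ*N² = 32/35
  k=1: −1/(1!*2!*1!*1!*0!*1!) = -1/2
  k=2: +1/(2!*1!*0!*0!*1!*2!) = 1/4
Σ = -1/4  ⇒  CG² = 32/35*(-1/4)² = 2/35
CG = −√(2/35) = -0.239046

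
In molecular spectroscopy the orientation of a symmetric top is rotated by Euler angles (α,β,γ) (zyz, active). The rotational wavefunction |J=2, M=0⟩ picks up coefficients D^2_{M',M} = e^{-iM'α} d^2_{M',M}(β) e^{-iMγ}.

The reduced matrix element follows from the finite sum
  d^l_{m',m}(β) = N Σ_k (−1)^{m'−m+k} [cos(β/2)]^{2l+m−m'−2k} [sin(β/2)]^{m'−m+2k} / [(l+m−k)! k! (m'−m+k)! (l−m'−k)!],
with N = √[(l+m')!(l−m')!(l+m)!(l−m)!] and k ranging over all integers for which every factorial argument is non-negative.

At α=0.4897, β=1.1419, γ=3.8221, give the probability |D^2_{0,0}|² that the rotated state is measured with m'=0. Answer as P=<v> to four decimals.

P=0.0579

First d^2_{0,0}(β=1.1419), then the phase factors e^{-i(0)α} and e^{-i(0)γ}:
With c≡cos(β/2)=0.841388 and s≡sin(β/2)=0.540432, N=[2·2·2·2]^{1/2}=4.000000
k: max(0,(0)−(0))=0 … min(2+(0),2−(0))=2
  k=0: (−1)^0·4.0000/(4)·0.8414^4·0.5404^0 = +0.501170
  k=1: (−1)^1·4.0000/(1)·0.8414^2·0.5404^2 = -0.827054
  k=2: (−1)^2·4.0000/(4)·0.8414^0·0.5404^4 = +0.085303
d^2_{0,0}(1.1419) = +0.501170 -0.827054 +0.085303 = -0.240582
|D^2_{0,0}|² = |d^2_{0,0}(β)|² = (-0.240582)² = 0.057879 (the z-rotation phases have unit modulus)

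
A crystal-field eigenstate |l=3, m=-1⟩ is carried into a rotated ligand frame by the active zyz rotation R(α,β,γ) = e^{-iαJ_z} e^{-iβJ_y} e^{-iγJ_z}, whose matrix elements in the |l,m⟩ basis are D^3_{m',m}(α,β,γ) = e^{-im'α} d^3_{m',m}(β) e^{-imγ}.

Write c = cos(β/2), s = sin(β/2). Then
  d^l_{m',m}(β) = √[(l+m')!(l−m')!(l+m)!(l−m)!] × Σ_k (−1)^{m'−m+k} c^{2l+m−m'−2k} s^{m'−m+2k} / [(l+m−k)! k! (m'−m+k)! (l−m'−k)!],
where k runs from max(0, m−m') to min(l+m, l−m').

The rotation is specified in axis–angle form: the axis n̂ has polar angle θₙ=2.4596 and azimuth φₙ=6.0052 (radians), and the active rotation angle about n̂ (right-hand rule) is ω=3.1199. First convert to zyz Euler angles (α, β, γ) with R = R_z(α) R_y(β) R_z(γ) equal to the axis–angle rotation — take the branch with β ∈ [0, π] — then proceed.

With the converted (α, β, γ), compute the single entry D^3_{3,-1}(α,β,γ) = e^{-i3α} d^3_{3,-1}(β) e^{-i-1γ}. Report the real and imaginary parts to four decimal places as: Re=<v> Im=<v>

Re=-0.1724 Im=-0.3256

Axis–angle → zyz. n̂ = (sinθₙcosφₙ, sinθₙsinφₙ, cosθₙ) = (+0.606143, -0.172978, -0.776318), ω = 3.1199.
R = I cosω + sinω [n̂]ₓ + (1−cosω) n̂n̂ᵀ gives
  R = [-0.265034, -0.192834, -0.944760; -0.226512, -0.939929, +0.255392; -0.937256, +0.281687, +0.205433]
β = atan2(√(R₁₃²+R₂₃²), R₃₃) = 1.363890; α = atan2(R₂₃, R₁₃) mod 2π = 2.877578; γ = atan2(R₃₂, −R₃₁) mod 2π = 0.291956
First d^3_{3,-1}(β=1.3639), then the phase factors e^{-i(3)α} and e^{-i(-1)γ}:
Half-angle: c=0.776348, s=0.630304. N=√(720·1·2·24)=185.903201
The bounds max(0,m−m')=0 and min(l+m,l−m')=0 give 1 term
  k=0: (−1)^4·185.9032/(48)·0.7763^2·0.6303^4 = +0.368434
d^3_{3,-1}(1.3639) = +0.368434
Attach z-rotation phases: D = e^{-i(3)(2.8776)}·(+0.368434)·e^{-i(-1)(0.2920)} = -0.172352-0.325635i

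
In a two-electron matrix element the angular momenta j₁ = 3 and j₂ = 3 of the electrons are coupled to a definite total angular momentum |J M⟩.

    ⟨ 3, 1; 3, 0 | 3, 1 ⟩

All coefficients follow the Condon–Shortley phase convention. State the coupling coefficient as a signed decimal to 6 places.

−√(1/6) ≈ -0.408248

√[7·3!3!3!/10! · 4!2!3!3!4!2!] = √(864/25)
  +(−1)^0/∏(0,3,2,3,1,0)! = 1/72  (running 1/72)
  +(−1)^1/∏(1,2,1,2,2,1)! = -1/8  (running -1/9)
  +(−1)^2/∏(2,1,0,1,3,2)! = 1/24  (running -5/72)
⟨..|..⟩ = √(864/25)·(-5/72) = -0.408248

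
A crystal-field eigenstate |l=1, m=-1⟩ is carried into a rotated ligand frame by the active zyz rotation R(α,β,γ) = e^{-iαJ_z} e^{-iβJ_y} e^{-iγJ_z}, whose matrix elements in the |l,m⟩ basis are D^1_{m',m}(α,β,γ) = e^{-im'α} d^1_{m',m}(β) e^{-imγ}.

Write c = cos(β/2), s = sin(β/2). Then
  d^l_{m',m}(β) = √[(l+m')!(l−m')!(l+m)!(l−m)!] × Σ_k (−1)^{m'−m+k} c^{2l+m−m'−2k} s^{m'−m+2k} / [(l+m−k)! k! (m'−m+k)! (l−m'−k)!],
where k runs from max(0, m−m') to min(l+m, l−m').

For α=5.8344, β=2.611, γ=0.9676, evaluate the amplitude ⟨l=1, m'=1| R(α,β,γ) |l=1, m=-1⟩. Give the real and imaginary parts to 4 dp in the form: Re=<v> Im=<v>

First d^1_{1,-1}(β=2.6110), then the phase factors e^{-i(1)α} and e^{-i(-1)γ}:
c=cos(2.611000/2)=0.262195, s=sin(2.611000/2)=0.965015; N=√[2·1·1·2]=2.000000
k: max(0,(-1)−(1))=0 … min(1+(-1),1−(1))=0
  k=0: (−1)^2·2.0000/(2)·0.2622^0·0.9650^2 = +0.931254
d^1_{1,-1}(2.6110) = +0.931254
Phases: e^{-i·(1)·5.8344}=+0.900975+0.433871i, e^{-i·(-1)·0.9676}=+0.567278+0.823527i ⇒ D=+0.143225+0.920174i

Re=0.1432 Im=0.9202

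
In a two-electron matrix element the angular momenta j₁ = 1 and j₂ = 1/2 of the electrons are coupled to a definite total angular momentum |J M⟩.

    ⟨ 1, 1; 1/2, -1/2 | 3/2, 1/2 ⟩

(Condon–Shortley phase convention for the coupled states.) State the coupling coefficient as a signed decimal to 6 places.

√[4·0!2!1!/4! · 2!0!0!1!2!1!] = √(4/3)
  +(−1)^0/∏(0,0,0,0,2,1)! = 1/2  (running 1/2)
⟨..|..⟩ = √(4/3)·(1/2) = +0.577350

+√(1/3) ≈ +0.577350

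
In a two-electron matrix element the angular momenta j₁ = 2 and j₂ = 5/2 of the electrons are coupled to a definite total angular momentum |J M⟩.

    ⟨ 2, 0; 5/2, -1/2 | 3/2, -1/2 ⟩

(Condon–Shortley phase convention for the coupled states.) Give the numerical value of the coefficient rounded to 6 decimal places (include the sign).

j₁+j₂−J=3  J+j₁−j₂=1  J−j₁+j₂=2  j₁+j₂+J+1=7
(j₁±m₁, j₂±m₂, J±M) = (2,2,2,3,1,2)
P² = 32/35
sum k=1..2:
  [1] −1/2 = -1/2
  [2] +1/4 = 1/4
S = -1/4
C² = P²·S² = 2/35 ; C = -0.239046

-0.239046  (= −√(2/35))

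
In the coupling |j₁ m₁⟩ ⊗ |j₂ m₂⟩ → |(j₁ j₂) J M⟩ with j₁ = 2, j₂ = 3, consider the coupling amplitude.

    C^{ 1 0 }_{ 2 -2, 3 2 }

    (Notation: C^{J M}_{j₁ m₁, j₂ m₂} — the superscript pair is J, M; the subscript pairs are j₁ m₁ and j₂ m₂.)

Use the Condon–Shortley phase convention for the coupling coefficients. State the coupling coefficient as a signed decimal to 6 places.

+0.377964  (= +√(1/7))

j₁+j₂−J=4  J+j₁−j₂=0  J−j₁+j₂=2  j₁+j₂+J+1=7
(j₁±m₁, j₂±m₂, J±M) = (0,4,5,1,1,1)
P² = 576/7
sum k=4..4:
  [4] +1/24 = 1/24
S = 1/24
C² = P²·S² = 1/7 ; C = +0.377964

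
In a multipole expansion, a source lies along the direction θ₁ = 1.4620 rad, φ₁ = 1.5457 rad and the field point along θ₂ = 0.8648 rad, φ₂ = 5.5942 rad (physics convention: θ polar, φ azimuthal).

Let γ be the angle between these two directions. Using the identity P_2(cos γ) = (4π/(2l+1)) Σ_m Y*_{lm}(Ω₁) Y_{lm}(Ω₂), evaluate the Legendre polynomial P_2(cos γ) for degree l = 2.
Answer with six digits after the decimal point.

Summing Y*_{l m}(θ₁,φ₁)·Y_{l m}(θ₂,φ₂) over m ∈ [−2, 2]; prefactor 4π/(2·2+1) = 2.513274:
  term(m=-2) = (-0.020546, -0.082874)   from Y*(Ω₁)=(-0.381239, 0.019151), Y(Ω₂)=(0.042864, 0.219534)
  term(m=-1) = (-0.019598, 0.025050)   from Y*(Ω₁)=(0.002093, 0.083362), Y(Ω₂)=(0.294410, 0.242485)
  term(m=+0) = (-0.025216, -0.000000)   from Y*(Ω₁)=(-0.304236, -0.000000), Y(Ω₂)=(0.082883, 0.000000)
  term(m=+1) = (-0.019598, -0.025050)   from Y*(Ω₁)=(-0.002093, 0.083362), Y(Ω₂)=(-0.294410, 0.242485)
  term(m=+2) = (-0.020546, 0.082874)   from Y*(Ω₁)=(-0.381239, -0.019151), Y(Ω₂)=(0.042864, -0.219534)
Σ over m = (-0.105504, 0.000000); ×(4π/5) → (-0.265161, 0.000000). Real part: -0.265161

-0.265161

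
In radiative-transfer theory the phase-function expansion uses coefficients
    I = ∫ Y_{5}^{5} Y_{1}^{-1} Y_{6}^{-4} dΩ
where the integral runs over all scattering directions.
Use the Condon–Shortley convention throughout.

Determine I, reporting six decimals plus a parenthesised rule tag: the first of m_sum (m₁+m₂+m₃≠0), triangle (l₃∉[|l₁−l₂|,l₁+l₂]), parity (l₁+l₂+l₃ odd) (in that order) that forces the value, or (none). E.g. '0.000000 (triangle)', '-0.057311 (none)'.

0.040859 (none)

Checks pass: Σm=0; 12 even; l₃=6∈[4,6].
(2·5+1)(2·1+1)(2·6+1) = 429
Δ: 0! 10! 2! / 13! → 1/858
sum: t=0:+1/14400 = 1/14400
3j²(5 1 6; 0 0 0) = Δ·Π!·Σ² = 6/143  (sign +1)
sum: t=0:+1/7257600 = 1/7257600
3j²(5 1 6; 5 -1 -4) = Δ·Π!·Σ² = 1/858  (sign +1)
combine: 4πI² = 429·6/143·1/858 = 3/143
take √, sign +1: I = 0.04085899
No selection rule forces the value: the integral is nonzero (none).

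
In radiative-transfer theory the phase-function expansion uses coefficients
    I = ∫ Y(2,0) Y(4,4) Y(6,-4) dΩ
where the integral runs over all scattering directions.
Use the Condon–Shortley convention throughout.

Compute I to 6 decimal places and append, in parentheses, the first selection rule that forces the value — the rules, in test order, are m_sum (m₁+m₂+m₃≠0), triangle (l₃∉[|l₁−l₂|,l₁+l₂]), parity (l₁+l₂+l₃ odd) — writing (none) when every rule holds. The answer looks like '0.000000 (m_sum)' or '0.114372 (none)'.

0.106690 (none)

m-sum 0 ✓  L=12 even ✓  2≤6≤6 ✓
Π(2lᵢ+1) = 5×9×13 = 585
triangle coeff Δ(2,4,6) = 1/6435
Σ_t [0,0]: t=0:+1/2304 = 1/2304
(3j)²=5/143 [(2 4 6; 0 0 0)], sign=+1
Σ_t [0,0]: t=0:+1/161280 = 1/161280
(3j)²=1/143 [(2 4 6; 0 4 -4)], sign=+1
⇒ 4πI² = 225/1573
I = (+1)√(225/1573/(4π)) = 0.10668957
No selection rule forces the value: the integral is nonzero (none).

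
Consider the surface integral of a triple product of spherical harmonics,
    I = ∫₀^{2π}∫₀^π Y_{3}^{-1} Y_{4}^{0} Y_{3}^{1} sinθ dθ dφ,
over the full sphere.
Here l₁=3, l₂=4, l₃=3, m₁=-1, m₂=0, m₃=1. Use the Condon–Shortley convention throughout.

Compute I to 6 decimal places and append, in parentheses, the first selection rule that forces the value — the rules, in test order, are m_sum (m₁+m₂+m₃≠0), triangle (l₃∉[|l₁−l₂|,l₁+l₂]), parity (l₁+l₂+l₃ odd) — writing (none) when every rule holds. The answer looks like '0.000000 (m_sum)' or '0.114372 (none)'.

Rules hold: Σm=0, L=10 even, 1≤3≤7.
N = 7·9·7 = 441
Δ = 4!·2!·4!/11! = 1/34650
Racah Σ t=1..3: t=1:−1/72 t=2:+1/16 t=3:−1/72 = 5/144
⇒ 3j(3 4 3; 0 0 0)² = 2/77, sgn -1
Racah Σ t=2..4: t=2:+1/32 t=3:−1/36 t=4:+1/1152 = 5/1152
⇒ 3j(3 4 3; -1 0 1)² = 1/1386, sgn +1
4πI² = N·(3j₀)²·(3jₘ)² = 1/121
I = -1·√(0.00826446/4π) = -0.02564498
No selection rule forces the value: the integral is nonzero (none).

-0.025645 (none)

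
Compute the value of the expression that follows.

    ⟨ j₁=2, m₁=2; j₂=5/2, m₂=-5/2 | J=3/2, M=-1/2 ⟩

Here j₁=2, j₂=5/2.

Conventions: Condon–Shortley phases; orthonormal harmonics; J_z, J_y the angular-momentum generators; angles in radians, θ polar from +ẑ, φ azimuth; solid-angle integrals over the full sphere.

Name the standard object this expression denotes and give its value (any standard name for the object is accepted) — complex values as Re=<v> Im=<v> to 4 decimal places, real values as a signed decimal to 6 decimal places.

Clebsch–Gordan coefficient, +√(8/21) ≈ +0.617213

This is a Clebsch–Gordan (vector-coupling) coefficient.
√[4·3!1!2!/7! · 4!0!0!5!1!2!] = √(384/7)
  +(−1)^0/∏(0,3,0,0,1,2)! = 1/12  (running 1/12)
⟨..|..⟩ = √(384/7)·(1/12) = +0.617213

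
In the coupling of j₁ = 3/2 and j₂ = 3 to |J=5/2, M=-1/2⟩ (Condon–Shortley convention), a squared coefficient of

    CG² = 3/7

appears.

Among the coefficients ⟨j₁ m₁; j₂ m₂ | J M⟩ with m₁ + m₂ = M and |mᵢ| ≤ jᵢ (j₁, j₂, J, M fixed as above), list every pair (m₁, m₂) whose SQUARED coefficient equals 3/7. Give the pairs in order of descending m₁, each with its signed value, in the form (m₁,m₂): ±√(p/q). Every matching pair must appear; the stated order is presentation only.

Admissible pairs with m₁+m₂ = M = -1/2: (-3/2,1), (-1/2,0), (1/2,-1), (3/2,-2)
  (m₁,m₂)=(3/2,-2): CG² = 3/7, CG = +√(3/7)   ← matches the target
  (m₁,m₂)=(1/2,-1): CG² = 1/70, CG = −√(1/70)
  (m₁,m₂)=(-1/2,0): CG² = 6/35, CG = −√(6/35)
  (m₁,m₂)=(-3/2,1): CG² = 27/70, CG = +√(27/70)
Pairs with CG² = 3/7: (3/2,-2): +√(3/7)

(3/2,-2): +√(3/7)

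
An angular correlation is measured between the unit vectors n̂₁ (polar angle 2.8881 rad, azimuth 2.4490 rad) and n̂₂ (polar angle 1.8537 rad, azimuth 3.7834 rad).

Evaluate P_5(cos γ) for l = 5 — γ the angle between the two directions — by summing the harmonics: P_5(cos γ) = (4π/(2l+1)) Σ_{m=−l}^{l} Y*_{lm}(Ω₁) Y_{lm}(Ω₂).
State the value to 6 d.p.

0.336798

Summing Y*_{l m}(θ₁,φ₁)·Y_{l m}(θ₂,φ₂) over m ∈ [−5, 5]; prefactor 4π/(2·5+1) = 1.142397:
  m=-5: Y*=+0.000437-0.000145i  Y=+0.378070-0.025537i  product +0.000161-0.000066i
  m=-4: Y*=+0.005237+0.002039i  Y=+0.292447+0.189255i  product +0.001146+0.001587i
  m=-3: Y*=+0.019695+0.035461i  Y=-0.031771-0.085801i  product +0.002417-0.002817i
  m=-2: Y*=-0.034492+0.183689i  Y=+0.094676-0.320560i  product +0.055618+0.028448i
  m=-1: Y*=-0.390800+0.324248i  Y=-0.009017+0.006739i  product +0.001339-0.005557i
  m=+0: Y*=-0.535174-0.000000i  Y=-0.324110+0.000000i  product +0.173455+0.000000i
  m=+1: Y*=+0.390800+0.324248i  Y=+0.009017+0.006739i  product +0.001339+0.005557i
  m=+2: Y*=-0.034492-0.183689i  Y=+0.094676+0.320560i  product +0.055618-0.028448i
  m=+3: Y*=-0.019695+0.035461i  Y=+0.031771-0.085801i  product +0.002417+0.002817i
  m=+4: Y*=+0.005237-0.002039i  Y=+0.292447-0.189255i  product +0.001146-0.001587i
  m=+5: Y*=-0.000437-0.000145i  Y=-0.378070-0.025537i  product +0.000161+0.000066i
Total Σ_m = +0.294817+0.000000i. Multiply by 1.142397: +0.336798+0.000000i. P_5(cos γ) = 0.336798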